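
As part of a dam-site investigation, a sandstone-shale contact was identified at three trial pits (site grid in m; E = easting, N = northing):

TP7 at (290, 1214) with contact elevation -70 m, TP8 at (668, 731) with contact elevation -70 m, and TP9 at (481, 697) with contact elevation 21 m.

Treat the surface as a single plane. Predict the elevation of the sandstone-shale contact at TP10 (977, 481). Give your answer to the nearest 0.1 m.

-118.3 m

Let the plane be z = a·E + b·N + c.
TP8−TP7: 378a − 483b = 0;  TP9−TP7: 191a − 517b = 91.
Solving gives a = −0.426013, b = −0.333401.
Then c = -70 − a·290 − b·1214 = 458.29.
At (977, 481): z = −416.2 − 160.4 + 458.29 = -118.3 m.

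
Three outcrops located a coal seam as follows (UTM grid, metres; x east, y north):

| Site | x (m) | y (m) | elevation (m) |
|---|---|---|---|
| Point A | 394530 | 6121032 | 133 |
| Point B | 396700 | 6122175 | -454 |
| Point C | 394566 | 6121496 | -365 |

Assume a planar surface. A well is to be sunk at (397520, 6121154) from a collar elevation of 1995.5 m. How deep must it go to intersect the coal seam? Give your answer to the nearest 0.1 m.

Two edge vectors: Point A→Point B = (2170, 1143, -587), Point A→Point C = (36, 464, -498).
Normal n = (Point A→Point B) × (Point A→Point C) = (-296846, 1059528, 965732).
So ∂z/∂x = −n_x/n_z = 0.307379273 and ∂z/∂y = −n_y/n_z = −1.097124254.
Intercept c from Point A: 133 − 121270.34 + 6715532.67 = 6594395.32.
At (397520, 6121154): z_contact = 122189.41 − 6715666.52 + 6594395.32 = 918.21 m.
Depth below ground = 1995.5 − 918.21 = 1077.3 m.

1077.3 m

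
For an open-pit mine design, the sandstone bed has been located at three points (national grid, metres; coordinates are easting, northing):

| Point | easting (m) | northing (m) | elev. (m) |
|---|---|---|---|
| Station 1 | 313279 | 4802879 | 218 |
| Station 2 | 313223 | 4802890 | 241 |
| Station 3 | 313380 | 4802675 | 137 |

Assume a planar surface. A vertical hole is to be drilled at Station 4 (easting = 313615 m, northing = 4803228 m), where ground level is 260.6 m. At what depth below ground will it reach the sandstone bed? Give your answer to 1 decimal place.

Let the plane be z = a·easting + b·northing + c.
Station 2−Station 1: −56a + 11b = 23;  Station 3−Station 1: 101a − 204b = −81.
Solving gives a = −0.368563948, b = 0.214583535.
Then c = 218 − a·313279 − b·4802879 = −914937.41.
At (313615, 4803228): z_contact = −115587.18 + 1030693.65 − 914937.41 = 169.05 m.
Depth below ground = 260.6 − 169.05 = 91.5 m.

91.5 m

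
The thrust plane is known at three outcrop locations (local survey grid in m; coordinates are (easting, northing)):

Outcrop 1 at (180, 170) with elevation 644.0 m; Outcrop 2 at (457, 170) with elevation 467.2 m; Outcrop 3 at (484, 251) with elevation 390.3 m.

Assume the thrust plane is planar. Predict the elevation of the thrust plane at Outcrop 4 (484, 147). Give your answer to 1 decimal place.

466.9 m

Two edge vectors: Outcrop 1→Outcrop 2 = (277, 0, -176.8), Outcrop 1→Outcrop 3 = (304, 81, -253.7).
Normal n = (Outcrop 1→Outcrop 2) × (Outcrop 1→Outcrop 3) = (14320.8, 16527.7, 22437).
So ∂z/∂E = −n_x/n_z = −0.63827 and ∂z/∂N = −n_y/n_z = −0.73663.
Intercept c from Outcrop 1: 644 + 114.89 + 125.23 = 884.11.
At (484, 147): z = −308.9 − 108.3 + 884.11 = 466.9 m.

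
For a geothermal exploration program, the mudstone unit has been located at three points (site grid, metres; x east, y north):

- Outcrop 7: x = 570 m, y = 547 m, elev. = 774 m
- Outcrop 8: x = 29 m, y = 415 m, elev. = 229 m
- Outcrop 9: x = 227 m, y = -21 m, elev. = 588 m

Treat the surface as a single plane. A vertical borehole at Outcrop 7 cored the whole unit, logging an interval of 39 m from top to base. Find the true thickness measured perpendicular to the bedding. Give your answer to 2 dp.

25.76 m

Let the plane be z = a·x + b·y + c.
Outcrop 8−Outcrop 7: −541a − 132b = −545;  Outcrop 9−Outcrop 7: −343a − 568b = −186.
Solving gives a = 1.08777, b = −0.32941.
|∇z| = √(a²+b²) = 1.13655, so dip δ = arctan(1.13655) = 48.66°.
True thickness = vertical thickness × cos δ = 39 × cos 48.66° = 25.76 m.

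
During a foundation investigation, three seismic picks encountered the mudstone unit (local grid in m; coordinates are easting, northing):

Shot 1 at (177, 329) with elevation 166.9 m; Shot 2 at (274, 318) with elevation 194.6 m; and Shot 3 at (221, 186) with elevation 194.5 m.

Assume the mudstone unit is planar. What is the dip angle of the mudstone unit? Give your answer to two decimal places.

16.39°

Let the plane be z = a·easting + b·northing + c.
Shot 2−Shot 1: 97a − 11b = 27.7;  Shot 3−Shot 1: 44a − 143b = 27.6.
Solving gives a = 0.27321, b = −0.10894.
Gradient magnitude |∇z| = √(a² + b²) = √(0.07465 + 0.01187) = 0.29413.
True dip = arctan(0.29413) = 16.39°, dipping toward WNW (azimuth ≈ 292°).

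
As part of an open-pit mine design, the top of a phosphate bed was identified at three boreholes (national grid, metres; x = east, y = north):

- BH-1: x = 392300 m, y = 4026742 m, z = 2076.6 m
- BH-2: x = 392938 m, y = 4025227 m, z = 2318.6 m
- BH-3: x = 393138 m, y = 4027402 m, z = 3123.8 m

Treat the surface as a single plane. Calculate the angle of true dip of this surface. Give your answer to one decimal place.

46.9°

Let the plane be z = a·x + b·y + c.
BH-2−BH-1: 638a − 1515b = 242;  BH-3−BH-1: 838a + 660b = 1047.2.
Solving gives a = 1.03287, b = 0.27523.
Gradient magnitude |∇z| = √(a² + b²) = √(1.06683 + 0.07575) = 1.06892.
True dip = arctan(1.06892) = 46.9°, dipping toward WSW (azimuth ≈ 255°).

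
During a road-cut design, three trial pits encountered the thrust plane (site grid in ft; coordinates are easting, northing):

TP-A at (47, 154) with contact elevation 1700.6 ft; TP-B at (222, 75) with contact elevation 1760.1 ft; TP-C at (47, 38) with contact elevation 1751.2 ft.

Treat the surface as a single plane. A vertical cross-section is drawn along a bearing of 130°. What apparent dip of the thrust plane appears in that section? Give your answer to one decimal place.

21.3°

Let the plane be z = a·easting + b·northing + c.
TP-B−TP-A: 175a − 79b = 59.5;  TP-C−TP-A: 0a − 116b = 50.6.
Solving gives a = 0.14308, b = −0.43621.
Unit vector along 130° is (sin 130°, cos 130°) = (0.7660, -0.6428).
Slope in that direction = a·(0.7660) + b·(-0.6428) = 0.39000.
Apparent dip = arctan|0.39000| = 21.3° (true dip is 24.7°, so apparent ≤ true as expected).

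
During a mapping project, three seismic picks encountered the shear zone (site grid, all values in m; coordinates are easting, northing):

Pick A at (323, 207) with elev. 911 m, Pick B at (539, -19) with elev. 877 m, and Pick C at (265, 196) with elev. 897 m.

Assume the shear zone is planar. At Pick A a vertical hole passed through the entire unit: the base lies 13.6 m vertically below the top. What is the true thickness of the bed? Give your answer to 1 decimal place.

12.8 m

Two edge vectors: Pick A→Pick B = (216, -226, -34), Pick A→Pick C = (-58, -11, -14).
Normal n = (Pick A→Pick B) × (Pick A→Pick C) = (2790, 4996, -15484).
So ∂z/∂easting = −n_x/n_z = 0.18019 and ∂z/∂northing = −n_y/n_z = 0.32266.
|∇z| = √(a²+b²) = 0.36956, so dip δ = arctan(0.36956) = 20.28°.
True thickness = vertical thickness × cos δ = 13.6 × cos 20.28° = 12.8 m.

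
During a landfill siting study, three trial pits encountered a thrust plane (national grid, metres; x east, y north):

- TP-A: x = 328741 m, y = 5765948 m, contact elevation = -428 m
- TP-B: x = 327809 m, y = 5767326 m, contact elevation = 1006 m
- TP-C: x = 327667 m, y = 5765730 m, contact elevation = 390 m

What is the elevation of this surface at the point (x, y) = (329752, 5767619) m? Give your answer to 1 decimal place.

-520.7 m

Two edge vectors: TP-A→TP-B = (-932, 1378, 1434), TP-A→TP-C = (-1074, -218, 818).
Normal n = (TP-A→TP-B) × (TP-A→TP-C) = (1439816, -777740, 1683148).
So ∂z/∂x = −n_x/n_z = −0.855430420 and ∂z/∂y = −n_y/n_z = 0.462074636.
Intercept c from TP-A: -428 + 281215.05 − 2664298.33 = −2383511.27.
At (329752, 5767619): z = −282079.9 + 2665070.5 − 2383511.27 = -520.7 m.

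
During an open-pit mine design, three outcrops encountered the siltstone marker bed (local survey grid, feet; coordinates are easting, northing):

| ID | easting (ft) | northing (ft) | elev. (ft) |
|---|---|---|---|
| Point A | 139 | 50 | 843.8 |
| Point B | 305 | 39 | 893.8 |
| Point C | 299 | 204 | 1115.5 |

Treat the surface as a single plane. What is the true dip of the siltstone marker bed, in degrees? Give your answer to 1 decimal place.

54.7°

Let the plane be z = a·easting + b·northing + c.
Point B−Point A: 166a − 11b = 50;  Point C−Point A: 160a + 154b = 271.7.
Solving gives a = 0.39118, b = 1.35786.
Gradient magnitude |∇z| = √(a² + b²) = √(0.15302 + 1.84379) = 1.41309.
True dip = arctan(1.41309) = 54.7°, dipping toward SSW (azimuth ≈ 196°).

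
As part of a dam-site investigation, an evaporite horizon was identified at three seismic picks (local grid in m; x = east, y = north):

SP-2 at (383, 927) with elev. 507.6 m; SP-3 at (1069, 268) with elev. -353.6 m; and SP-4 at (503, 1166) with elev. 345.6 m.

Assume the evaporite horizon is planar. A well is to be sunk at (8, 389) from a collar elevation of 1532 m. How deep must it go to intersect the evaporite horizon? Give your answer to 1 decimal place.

524.8 m

Let the plane be z = a·x + b·y + c.
SP-3−SP-2: 686a − 659b = −861.2;  SP-4−SP-2: 120a + 239b = −162.
Solving gives a = −1.286177, b = −0.032045.
Then c = 507.6 − a·383 − b·927 = 1029.91.
At (8, 389): z_contact = −10.29 − 12.47 + 1029.91 = 1007.16 m.
Depth below ground = 1532 − 1007.16 = 524.8 m.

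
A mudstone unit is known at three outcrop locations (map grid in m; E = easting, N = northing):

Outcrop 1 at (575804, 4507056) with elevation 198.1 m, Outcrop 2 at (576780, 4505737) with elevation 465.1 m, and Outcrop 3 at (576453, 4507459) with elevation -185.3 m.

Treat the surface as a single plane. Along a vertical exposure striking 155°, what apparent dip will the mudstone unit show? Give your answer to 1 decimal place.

14.7°

Two edge vectors: Outcrop 1→Outcrop 2 = (976, -1319, 267), Outcrop 1→Outcrop 3 = (649, 403, -383.4).
Normal n = (Outcrop 1→Outcrop 2) × (Outcrop 1→Outcrop 3) = (398103.6, 547481.4, 1249359).
So ∂z/∂E = −n_x/n_z = −0.31865 and ∂z/∂N = −n_y/n_z = −0.43821.
Unit vector along 155° is (sin 155°, cos 155°) = (0.4226, -0.9063).
Slope in that direction = a·(0.4226) + b·(-0.9063) = 0.26249.
Apparent dip = arctan|0.26249| = 14.7° (true dip is 28.4°, so apparent ≤ true as expected).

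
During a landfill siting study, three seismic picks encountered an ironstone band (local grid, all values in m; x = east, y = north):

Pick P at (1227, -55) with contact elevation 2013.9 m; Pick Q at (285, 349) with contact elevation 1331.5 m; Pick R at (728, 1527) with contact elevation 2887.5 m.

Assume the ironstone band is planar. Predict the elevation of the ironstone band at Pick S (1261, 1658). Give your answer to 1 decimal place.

3598.3 m

Let the plane be z = a·x + b·y + c.
Pick Q−Pick P: −942a + 404b = −682.4;  Pick R−Pick P: −499a + 1582b = 873.6.
Solving gives a = 1.111623, b = 0.902845.
Then c = 2013.9 − a·1227 − b·-55 = 699.59.
At (1261, 1658): z = 1401.8 + 1496.9 + 699.59 = 3598.3 m.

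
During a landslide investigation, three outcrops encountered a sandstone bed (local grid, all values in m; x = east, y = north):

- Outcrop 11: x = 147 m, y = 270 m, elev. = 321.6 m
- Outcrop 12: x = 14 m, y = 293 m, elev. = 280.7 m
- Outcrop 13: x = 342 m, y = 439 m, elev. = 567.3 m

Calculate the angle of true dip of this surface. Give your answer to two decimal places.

45.79°

Two edge vectors: Outcrop 11→Outcrop 12 = (-133, 23, -40.9), Outcrop 11→Outcrop 13 = (195, 169, 245.7).
Normal n = (Outcrop 11→Outcrop 12) × (Outcrop 11→Outcrop 13) = (12563.2, 24702.6, -26962).
So ∂z/∂x = −n_x/n_z = 0.46596 and ∂z/∂y = −n_y/n_z = 0.91620.
Gradient magnitude |∇z| = √(a² + b²) = √(0.21712 + 0.83942) = 1.02788.
True dip = arctan(1.02788) = 45.79°, dipping toward SSW (azimuth ≈ 207°).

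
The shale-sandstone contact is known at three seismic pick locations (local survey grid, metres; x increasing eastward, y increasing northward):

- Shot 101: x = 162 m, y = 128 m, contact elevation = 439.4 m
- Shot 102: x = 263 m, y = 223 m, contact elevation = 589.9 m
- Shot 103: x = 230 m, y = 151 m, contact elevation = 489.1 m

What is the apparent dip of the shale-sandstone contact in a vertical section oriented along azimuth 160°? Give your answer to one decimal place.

47.2°

Let the plane be z = a·x + b·y + c.
Shot 102−Shot 101: 101a + 95b = 150.5;  Shot 103−Shot 101: 68a + 23b = 49.7.
Solving gives a = 0.30457, b = 1.26041.
Unit vector along 160° is (sin 160°, cos 160°) = (0.3420, -0.9397).
Slope in that direction = a·(0.3420) + b·(-0.9397) = −1.08023.
Apparent dip = arctan|1.08023| = 47.2° (true dip is 52.4°, so apparent ≤ true as expected).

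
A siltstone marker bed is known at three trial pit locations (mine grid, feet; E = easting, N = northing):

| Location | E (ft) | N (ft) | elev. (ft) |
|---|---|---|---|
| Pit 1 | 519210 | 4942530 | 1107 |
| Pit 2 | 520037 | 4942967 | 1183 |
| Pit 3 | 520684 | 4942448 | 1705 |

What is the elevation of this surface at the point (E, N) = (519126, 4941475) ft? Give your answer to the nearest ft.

1642 ft

Two edge vectors: Pit 1→Pit 2 = (827, 437, 76), Pit 1→Pit 3 = (1474, -82, 598).
Normal n = (Pit 1→Pit 2) × (Pit 1→Pit 3) = (267558, -382522, -711952).
So ∂z/∂E = −n_x/n_z = 0.37580904 and ∂z/∂N = −n_y/n_z = −0.53728622.
Intercept c from Pit 1: 1107 − 195123.81 + 2655553.27 = 2461536.46.
At (519126, 4941475): z = 195092.2 − 2654986.4 + 2461536.46 = 1642.3 ft.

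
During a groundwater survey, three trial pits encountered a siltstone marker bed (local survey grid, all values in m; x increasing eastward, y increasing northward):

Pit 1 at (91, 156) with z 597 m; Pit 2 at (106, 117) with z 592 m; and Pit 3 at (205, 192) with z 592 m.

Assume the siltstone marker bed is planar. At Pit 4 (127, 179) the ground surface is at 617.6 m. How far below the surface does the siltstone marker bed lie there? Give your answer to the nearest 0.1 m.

21.0 m

Two edge vectors: Pit 1→Pit 2 = (15, -39, -5), Pit 1→Pit 3 = (114, 36, -5).
Normal n = (Pit 1→Pit 2) × (Pit 1→Pit 3) = (375, -495, 4986).
So ∂z/∂x = −n_x/n_z = −0.07521 and ∂z/∂y = −n_y/n_z = 0.09928.
Intercept c from Pit 1: 597 + 6.84 − 15.49 = 588.36.
At (127, 179): z_contact = −9.55 + 17.77 + 588.36 = 596.58 m.
Depth below ground = 617.6 − 596.58 = 21.0 m.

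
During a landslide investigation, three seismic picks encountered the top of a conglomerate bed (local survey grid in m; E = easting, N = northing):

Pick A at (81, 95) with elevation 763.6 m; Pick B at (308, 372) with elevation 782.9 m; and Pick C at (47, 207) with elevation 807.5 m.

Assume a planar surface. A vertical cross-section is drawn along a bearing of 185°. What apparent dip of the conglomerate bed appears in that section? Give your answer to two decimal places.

15.57°

Let the plane be z = a·E + b·N + c.
Pick B−Pick A: 227a + 277b = 19.3;  Pick C−Pick A: −34a + 112b = 43.9.
Solving gives a = −0.28697, b = 0.30485.
Unit vector along 185° is (sin 185°, cos 185°) = (-0.0872, -0.9962).
Slope in that direction = a·(-0.0872) + b·(-0.9962) = −0.27868.
Apparent dip = arctan|0.27868| = 15.57° (true dip is 22.7°, so apparent ≤ true as expected).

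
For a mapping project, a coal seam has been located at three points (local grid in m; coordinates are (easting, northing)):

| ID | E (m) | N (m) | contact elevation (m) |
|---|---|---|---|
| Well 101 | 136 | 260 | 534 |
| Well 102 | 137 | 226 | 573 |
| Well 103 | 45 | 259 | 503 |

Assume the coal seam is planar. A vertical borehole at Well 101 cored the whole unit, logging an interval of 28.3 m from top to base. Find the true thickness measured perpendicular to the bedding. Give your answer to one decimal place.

Two edge vectors: Well 101→Well 102 = (1, -34, 39), Well 101→Well 103 = (-91, -1, -31).
Normal n = (Well 101→Well 102) × (Well 101→Well 103) = (1093, -3518, -3095).
So ∂z/∂E = −n_x/n_z = 0.35315 and ∂z/∂N = −n_y/n_z = −1.13667.
|∇z| = √(a²+b²) = 1.19027, so dip δ = arctan(1.19027) = 49.96°.
True thickness = vertical thickness × cos δ = 28.3 × cos 49.96° = 18.2 m.

18.2 m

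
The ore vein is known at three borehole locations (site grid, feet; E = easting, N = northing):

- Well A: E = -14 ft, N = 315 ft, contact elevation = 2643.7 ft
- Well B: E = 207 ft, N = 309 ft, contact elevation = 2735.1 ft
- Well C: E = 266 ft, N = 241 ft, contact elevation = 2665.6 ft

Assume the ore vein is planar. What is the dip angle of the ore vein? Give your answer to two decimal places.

56.04°

Two edge vectors: Well A→Well B = (221, -6, 91.4), Well A→Well C = (280, -74, 21.9).
Normal n = (Well A→Well B) × (Well A→Well C) = (6632.2, 20752.1, -14674).
So ∂z/∂E = −n_x/n_z = 0.45197 and ∂z/∂N = −n_y/n_z = 1.41421.
Gradient magnitude |∇z| = √(a² + b²) = √(0.20428 + 1.99999) = 1.48468.
True dip = arctan(1.48468) = 56.04°, dipping toward SSW (azimuth ≈ 198°).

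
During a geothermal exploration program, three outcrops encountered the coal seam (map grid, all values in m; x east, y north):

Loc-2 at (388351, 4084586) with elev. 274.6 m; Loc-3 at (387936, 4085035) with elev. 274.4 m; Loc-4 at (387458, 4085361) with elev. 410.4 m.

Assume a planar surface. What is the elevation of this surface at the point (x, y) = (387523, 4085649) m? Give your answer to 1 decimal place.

155.1 m

Two edge vectors: Loc-2→Loc-3 = (-415, 449, -0.2), Loc-2→Loc-4 = (-893, 775, 135.8).
Normal n = (Loc-2→Loc-3) × (Loc-2→Loc-4) = (61129.2, 56535.6, 79332).
So ∂z/∂x = −n_x/n_z = −0.770549085 and ∂z/∂y = −n_y/n_z = −0.712645591.
Intercept c from Loc-2: 274.6 + 299243.51 + 2910862.20 = 3210380.31.
At (387523, 4085649): z = −298605.5 − 2911619.7 + 3210380.31 = 155.1 m.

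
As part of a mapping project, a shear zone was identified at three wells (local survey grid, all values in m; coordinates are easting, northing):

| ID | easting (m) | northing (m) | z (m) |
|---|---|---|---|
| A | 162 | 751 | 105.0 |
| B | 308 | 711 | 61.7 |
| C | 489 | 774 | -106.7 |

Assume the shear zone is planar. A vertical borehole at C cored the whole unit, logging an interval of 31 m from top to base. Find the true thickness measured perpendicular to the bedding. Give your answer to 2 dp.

Two edge vectors: A→B = (146, -40, -43.3), A→C = (327, 23, -211.7).
Normal n = (A→B) × (A→C) = (9463.9, 16749.1, 16438).
So ∂z/∂easting = −n_x/n_z = −0.57573 and ∂z/∂northing = −n_y/n_z = −1.01893.
|∇z| = √(a²+b²) = 1.17033, so dip δ = arctan(1.17033) = 49.49°.
True thickness = vertical thickness × cos δ = 31 × cos 49.49° = 20.14 m.

20.14 m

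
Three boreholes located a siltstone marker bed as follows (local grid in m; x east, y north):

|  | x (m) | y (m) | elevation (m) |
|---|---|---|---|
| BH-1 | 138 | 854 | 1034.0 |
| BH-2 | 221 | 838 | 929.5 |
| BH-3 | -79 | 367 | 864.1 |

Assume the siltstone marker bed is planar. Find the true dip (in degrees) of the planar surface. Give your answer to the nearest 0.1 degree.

Two edge vectors: BH-1→BH-2 = (83, -16, -104.5), BH-1→BH-3 = (-217, -487, -169.9).
Normal n = (BH-1→BH-2) × (BH-1→BH-3) = (-48173.1, 36778.2, -43893).
So ∂z/∂x = −n_x/n_z = −1.09751 and ∂z/∂y = −n_y/n_z = 0.83791.
Gradient magnitude |∇z| = √(a² + b²) = √(1.20453 + 0.70209) = 1.38080.
True dip = arctan(1.38080) = 54.1°, dipping toward SE (azimuth ≈ 127°).

54.1°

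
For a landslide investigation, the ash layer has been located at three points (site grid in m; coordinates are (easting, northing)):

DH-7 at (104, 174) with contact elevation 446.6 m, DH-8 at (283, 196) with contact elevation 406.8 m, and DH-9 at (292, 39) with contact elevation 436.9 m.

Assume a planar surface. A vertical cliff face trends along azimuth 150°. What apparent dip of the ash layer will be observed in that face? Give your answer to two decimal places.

Two edge vectors: DH-7→DH-8 = (179, 22, -39.8), DH-7→DH-9 = (188, -135, -9.7).
Normal n = (DH-7→DH-8) × (DH-7→DH-9) = (-5586.4, -5746.1, -28301).
So ∂z/∂E = −n_x/n_z = −0.19739 and ∂z/∂N = −n_y/n_z = −0.20304.
Unit vector along 150° is (sin 150°, cos 150°) = (0.5000, -0.8660).
Slope in that direction = a·(0.5000) + b·(-0.8660) = 0.07714.
Apparent dip = arctan|0.07714| = 4.41° (true dip is 15.8°, so apparent ≤ true as expected).

4.41°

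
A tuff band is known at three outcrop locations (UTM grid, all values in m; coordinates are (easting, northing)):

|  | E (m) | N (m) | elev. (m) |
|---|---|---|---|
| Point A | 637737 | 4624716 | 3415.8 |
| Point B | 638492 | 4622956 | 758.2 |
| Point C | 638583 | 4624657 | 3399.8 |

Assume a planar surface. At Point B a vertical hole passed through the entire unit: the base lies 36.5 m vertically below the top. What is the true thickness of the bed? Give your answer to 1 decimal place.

Two edge vectors: Point A→Point B = (755, -1760, -2657.6), Point A→Point C = (846, -59, -16).
Normal n = (Point A→Point B) × (Point A→Point C) = (-128638.4, -2236249.6, 1444415).
So ∂z/∂E = −n_x/n_z = 0.08906 and ∂z/∂N = −n_y/n_z = 1.54820.
|∇z| = √(a²+b²) = 1.55076, so dip δ = arctan(1.55076) = 57.18°.
True thickness = vertical thickness × cos δ = 36.5 × cos 57.18° = 19.8 m.

19.8 m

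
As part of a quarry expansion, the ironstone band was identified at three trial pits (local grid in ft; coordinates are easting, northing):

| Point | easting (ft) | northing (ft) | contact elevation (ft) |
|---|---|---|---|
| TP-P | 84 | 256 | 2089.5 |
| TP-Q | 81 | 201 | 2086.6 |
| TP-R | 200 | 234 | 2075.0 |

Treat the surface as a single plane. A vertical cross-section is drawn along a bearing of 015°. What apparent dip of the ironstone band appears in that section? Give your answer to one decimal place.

1.6°

Let the plane be z = a·easting + b·northing + c.
TP-Q−TP-P: −3a − 55b = −2.9;  TP-R−TP-P: 116a − 22b = −14.5.
Solving gives a = −0.11382, b = 0.05894.
Unit vector along 015° is (sin 15°, cos 15°) = (0.2588, 0.9659).
Slope in that direction = a·(0.2588) + b·(0.9659) = 0.02747.
Apparent dip = arctan|0.02747| = 1.6° (true dip is 7.3°, so apparent ≤ true as expected).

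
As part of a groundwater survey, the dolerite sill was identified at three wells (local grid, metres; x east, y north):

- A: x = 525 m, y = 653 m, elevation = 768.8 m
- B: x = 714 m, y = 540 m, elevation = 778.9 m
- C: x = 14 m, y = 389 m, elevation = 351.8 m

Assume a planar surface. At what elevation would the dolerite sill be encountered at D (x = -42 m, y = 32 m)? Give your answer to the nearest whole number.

Let the plane be z = a·x + b·y + c.
B−A: 189a − 113b = 10.1;  C−A: −511a − 264b = −417.
Solving gives a = 0.46254, b = 0.68425.
Then c = 768.8 − a·525 − b·653 = 79.15.
At (-42, 32): z = −19.4 + 21.9 + 79.15 = 81.6 m.

82 m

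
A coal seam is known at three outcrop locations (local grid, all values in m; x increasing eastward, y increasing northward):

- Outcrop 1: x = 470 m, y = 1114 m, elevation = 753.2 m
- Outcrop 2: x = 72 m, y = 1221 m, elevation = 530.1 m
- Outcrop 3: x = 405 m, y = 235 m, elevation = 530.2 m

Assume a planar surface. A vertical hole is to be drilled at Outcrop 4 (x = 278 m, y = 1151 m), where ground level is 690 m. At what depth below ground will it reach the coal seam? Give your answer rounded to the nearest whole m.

47 m

Two edge vectors: Outcrop 1→Outcrop 2 = (-398, 107, -223.1), Outcrop 1→Outcrop 3 = (-65, -879, -223).
Normal n = (Outcrop 1→Outcrop 2) × (Outcrop 1→Outcrop 3) = (-219965.9, -74252.5, 356797).
So ∂z/∂x = −n_x/n_z = 0.61650 and ∂z/∂y = −n_y/n_z = 0.20811.
Intercept c from Outcrop 1: 753.2 − 289.76 − 231.83 = 231.61.
At (278, 1151): z_contact = 171.4 + 239.5 + 231.61 = 642.5 m.
Depth below ground = 690 − 642.5 = 47 m.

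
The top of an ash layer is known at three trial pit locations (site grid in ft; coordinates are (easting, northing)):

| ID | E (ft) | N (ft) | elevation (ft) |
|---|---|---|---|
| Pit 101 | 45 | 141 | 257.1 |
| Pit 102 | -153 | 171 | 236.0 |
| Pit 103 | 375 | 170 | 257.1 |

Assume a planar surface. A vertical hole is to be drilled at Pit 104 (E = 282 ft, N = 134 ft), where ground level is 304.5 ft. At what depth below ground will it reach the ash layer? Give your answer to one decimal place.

35.0 ft

Two edge vectors: Pit 101→Pit 102 = (-198, 30, -21.1), Pit 101→Pit 103 = (330, 29, 0).
Normal n = (Pit 101→Pit 102) × (Pit 101→Pit 103) = (611.9, -6963, -15642).
So ∂z/∂E = −n_x/n_z = 0.03912 and ∂z/∂N = −n_y/n_z = −0.44515.
Intercept c from Pit 101: 257.1 − 1.76 + 62.77 = 318.11.
At (282, 134): z_contact = 11.03 − 59.65 + 318.11 = 269.49 ft.
Depth below ground = 304.5 − 269.49 = 35.0 ft.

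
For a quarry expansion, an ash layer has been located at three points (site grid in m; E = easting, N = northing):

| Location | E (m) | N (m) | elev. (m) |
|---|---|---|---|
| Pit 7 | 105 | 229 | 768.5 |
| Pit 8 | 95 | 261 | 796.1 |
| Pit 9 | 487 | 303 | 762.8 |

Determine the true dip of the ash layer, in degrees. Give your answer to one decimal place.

39.6°

Let the plane be z = a·E + b·N + c.
Pit 8−Pit 7: −10a + 32b = 27.6;  Pit 9−Pit 7: 382a + 74b = −5.7.
Solving gives a = −0.17161, b = 0.80887.
Gradient magnitude |∇z| = √(a² + b²) = √(0.02945 + 0.65427) = 0.82688.
True dip = arctan(0.82688) = 39.6°, dipping toward SSE (azimuth ≈ 168°).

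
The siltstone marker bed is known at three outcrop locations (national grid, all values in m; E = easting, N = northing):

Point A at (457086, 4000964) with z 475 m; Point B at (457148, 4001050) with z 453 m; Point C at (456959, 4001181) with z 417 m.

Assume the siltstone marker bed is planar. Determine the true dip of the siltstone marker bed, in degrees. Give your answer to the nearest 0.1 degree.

14.7°

Let the plane be z = a·E + b·N + c.
Point B−Point A: 62a + 86b = −22;  Point C−Point A: −127a + 217b = −58.
Solving gives a = 0.00878, b = −0.26214.
Gradient magnitude |∇z| = √(a² + b²) = √(0.00008 + 0.06872) = 0.26229.
True dip = arctan(0.26229) = 14.7°, dipping toward N (azimuth ≈ 358°).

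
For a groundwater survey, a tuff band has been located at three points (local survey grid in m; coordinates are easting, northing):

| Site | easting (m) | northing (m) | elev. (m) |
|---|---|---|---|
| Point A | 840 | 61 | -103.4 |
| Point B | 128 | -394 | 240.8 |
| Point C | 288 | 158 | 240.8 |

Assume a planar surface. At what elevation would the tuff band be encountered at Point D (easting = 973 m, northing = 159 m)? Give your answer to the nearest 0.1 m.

-165.5 m

Two edge vectors: Point A→Point B = (-712, -455, 344.2), Point A→Point C = (-552, 97, 344.2).
Normal n = (Point A→Point B) × (Point A→Point C) = (-189998.4, 55072, -320224).
So ∂z/∂easting = −n_x/n_z = −0.59333 and ∂z/∂northing = −n_y/n_z = 0.17198.
Intercept c from Point A: -103.4 + 498.40 − 10.49 = 384.51.
At (973, 159): z = −577.3 + 27.3 + 384.51 = -165.5 m.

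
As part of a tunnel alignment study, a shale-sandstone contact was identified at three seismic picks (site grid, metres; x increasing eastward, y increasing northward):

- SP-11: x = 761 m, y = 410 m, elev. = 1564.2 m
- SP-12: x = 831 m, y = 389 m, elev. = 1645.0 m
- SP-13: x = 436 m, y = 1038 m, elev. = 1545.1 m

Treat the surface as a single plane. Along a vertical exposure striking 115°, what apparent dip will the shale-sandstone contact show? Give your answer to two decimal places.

Let the plane be z = a·x + b·y + c.
SP-12−SP-11: 70a − 21b = 80.8;  SP-13−SP-11: −325a + 628b = −19.1.
Solving gives a = 1.35563, b = 0.67115.
Unit vector along 115° is (sin 115°, cos 115°) = (0.9063, -0.4226).
Slope in that direction = a·(0.9063) + b·(-0.4226) = 0.94498.
Apparent dip = arctan|0.94498| = 43.38° (true dip is 56.5°, so apparent ≤ true as expected).

43.38°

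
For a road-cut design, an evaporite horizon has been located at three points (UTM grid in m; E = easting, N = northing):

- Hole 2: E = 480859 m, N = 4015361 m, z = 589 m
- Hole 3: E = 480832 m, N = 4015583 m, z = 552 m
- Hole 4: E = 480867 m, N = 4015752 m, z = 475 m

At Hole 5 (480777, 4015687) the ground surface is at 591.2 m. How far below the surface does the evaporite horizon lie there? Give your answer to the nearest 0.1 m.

19.3 m

Let the plane be z = a·E + b·N + c.
Hole 3−Hole 2: −27a + 222b = −37;  Hole 4−Hole 2: 8a + 391b = −114.
Solving gives a = −0.879023757, b = −0.273574961.
Then c = 589 − a·480859 − b·4015361 = 1521777.72.
At (480777, 4015687): z_contact = −422614.41 − 1098591.42 + 1521777.72 = 571.89 m.
Depth below ground = 591.2 − 571.89 = 19.3 m.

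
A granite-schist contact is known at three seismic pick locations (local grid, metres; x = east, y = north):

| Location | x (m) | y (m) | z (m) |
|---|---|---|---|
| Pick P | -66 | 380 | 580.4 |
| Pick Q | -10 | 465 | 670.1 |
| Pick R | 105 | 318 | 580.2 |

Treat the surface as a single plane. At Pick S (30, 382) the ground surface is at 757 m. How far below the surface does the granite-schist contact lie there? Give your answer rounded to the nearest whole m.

Let the plane be z = a·x + b·y + c.
Pick Q−Pick P: 56a + 85b = 89.7;  Pick R−Pick P: 171a − 62b = −0.2.
Solving gives a = 0.30790, b = 0.85244.
Then c = 580.4 − a·-66 − b·380 = 276.79.
At (30, 382): z_contact = 9.2 + 325.6 + 276.79 = 611.7 m.
Depth below ground = 757 − 611.7 = 145 m.

145 m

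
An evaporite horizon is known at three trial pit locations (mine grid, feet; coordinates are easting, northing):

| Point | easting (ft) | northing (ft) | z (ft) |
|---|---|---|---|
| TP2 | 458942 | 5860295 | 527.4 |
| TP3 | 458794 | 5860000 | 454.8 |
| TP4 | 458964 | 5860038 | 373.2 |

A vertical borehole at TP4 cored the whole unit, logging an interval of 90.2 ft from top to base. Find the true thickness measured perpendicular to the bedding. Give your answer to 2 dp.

Let the plane be z = a·easting + b·northing + c.
TP3−TP2: −148a − 295b = −72.6;  TP4−TP2: 22a − 257b = −154.2.
Solving gives a = −0.60259, b = 0.54842.
|∇z| = √(a²+b²) = 0.81478, so dip δ = arctan(0.81478) = 39.17°.
True thickness = vertical thickness × cos δ = 90.2 × cos 39.17° = 69.93 ft.

69.93 ft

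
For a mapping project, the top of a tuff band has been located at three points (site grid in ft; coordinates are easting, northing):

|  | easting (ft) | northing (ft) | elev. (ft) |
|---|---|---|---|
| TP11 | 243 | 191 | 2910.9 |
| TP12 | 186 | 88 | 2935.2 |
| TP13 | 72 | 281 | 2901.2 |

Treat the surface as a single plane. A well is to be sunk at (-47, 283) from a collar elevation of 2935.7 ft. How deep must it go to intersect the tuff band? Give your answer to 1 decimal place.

28.7 ft

Two edge vectors: TP11→TP12 = (-57, -103, 24.3), TP11→TP13 = (-171, 90, -9.7).
Normal n = (TP11→TP12) × (TP11→TP13) = (-1187.9, -4708.2, -22743).
So ∂z/∂easting = −n_x/n_z = −0.05223 and ∂z/∂northing = −n_y/n_z = −0.20702.
Intercept c from TP11: 2910.9 + 12.69 + 39.54 = 2963.13.
At (-47, 283): z_contact = 2.45 − 58.59 + 2963.13 = 2907.00 ft.
Depth below ground = 2935.7 − 2907.00 = 28.7 ft.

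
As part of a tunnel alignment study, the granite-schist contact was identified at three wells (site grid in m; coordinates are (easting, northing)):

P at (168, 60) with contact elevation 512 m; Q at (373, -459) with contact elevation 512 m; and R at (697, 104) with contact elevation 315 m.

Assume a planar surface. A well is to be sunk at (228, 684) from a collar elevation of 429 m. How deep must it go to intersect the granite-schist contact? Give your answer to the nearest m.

28 m

Two edge vectors: P→Q = (205, -519, 0), P→R = (529, 44, -197).
Normal n = (P→Q) × (P→R) = (102243, 40385, 283571).
So ∂z/∂E = −n_x/n_z = −0.36056 and ∂z/∂N = −n_y/n_z = −0.14242.
Intercept c from P: 512 + 60.57 + 8.54 = 581.12.
At (228, 684): z_contact = −82.2 − 97.4 + 581.12 = 401.5 m.
Depth below ground = 429 − 401.5 = 28 m.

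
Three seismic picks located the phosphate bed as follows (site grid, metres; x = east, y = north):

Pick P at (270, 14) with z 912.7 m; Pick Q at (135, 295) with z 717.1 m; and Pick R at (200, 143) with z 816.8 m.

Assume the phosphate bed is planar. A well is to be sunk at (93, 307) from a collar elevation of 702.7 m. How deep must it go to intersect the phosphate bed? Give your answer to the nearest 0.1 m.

21.5 m

Let the plane be z = a·x + b·y + c.
Pick Q−Pick P: −135a + 281b = −195.6;  Pick R−Pick P: −70a + 129b = −95.9.
Solving gives a = 0.76075, b = −0.33060.
Then c = 912.7 − a·270 − b·14 = 711.92.
At (93, 307): z_contact = 70.75 − 101.49 + 711.92 = 681.18 m.
Depth below ground = 702.7 − 681.18 = 21.5 m.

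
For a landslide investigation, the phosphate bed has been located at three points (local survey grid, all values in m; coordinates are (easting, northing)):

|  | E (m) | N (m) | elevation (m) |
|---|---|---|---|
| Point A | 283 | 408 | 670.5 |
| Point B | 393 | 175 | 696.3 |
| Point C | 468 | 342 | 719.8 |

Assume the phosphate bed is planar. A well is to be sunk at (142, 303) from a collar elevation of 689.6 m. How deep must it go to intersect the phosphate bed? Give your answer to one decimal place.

59.5 m

Let the plane be z = a·E + b·N + c.
Point B−Point A: 110a − 233b = 25.8;  Point C−Point A: 185a − 66b = 49.3.
Solving gives a = 0.27296, b = 0.01813.
Then c = 670.5 − a·283 − b·408 = 585.85.
At (142, 303): z_contact = 38.76 + 5.49 + 585.85 = 630.11 m.
Depth below ground = 689.6 − 630.11 = 59.5 m.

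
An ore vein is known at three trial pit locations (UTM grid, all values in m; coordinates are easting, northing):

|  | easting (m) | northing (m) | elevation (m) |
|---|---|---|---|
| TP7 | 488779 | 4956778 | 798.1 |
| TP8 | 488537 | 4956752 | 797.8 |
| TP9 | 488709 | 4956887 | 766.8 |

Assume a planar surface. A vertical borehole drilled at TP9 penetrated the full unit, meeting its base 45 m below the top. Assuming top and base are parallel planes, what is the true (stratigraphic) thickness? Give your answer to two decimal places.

43.45 m

Let the plane be z = a·easting + b·northing + c.
TP8−TP7: −242a − 26b = −0.3;  TP9−TP7: −70a + 109b = −31.3.
Solving gives a = 0.03002, b = −0.26788.
|∇z| = √(a²+b²) = 0.26955, so dip δ = arctan(0.26955) = 15.09°.
True thickness = vertical thickness × cos δ = 45 × cos 15.09° = 43.45 m.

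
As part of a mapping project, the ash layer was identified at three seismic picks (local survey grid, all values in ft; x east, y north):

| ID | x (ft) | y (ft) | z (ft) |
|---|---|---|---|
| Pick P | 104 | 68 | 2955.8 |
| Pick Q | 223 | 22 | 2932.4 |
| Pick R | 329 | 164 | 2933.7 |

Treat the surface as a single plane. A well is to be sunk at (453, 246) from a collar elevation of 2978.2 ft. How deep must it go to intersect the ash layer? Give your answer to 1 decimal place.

53.2 ft

Two edge vectors: Pick P→Pick Q = (119, -46, -23.4), Pick P→Pick R = (225, 96, -22.1).
Normal n = (Pick P→Pick Q) × (Pick P→Pick R) = (3263, -2635.1, 21774).
So ∂z/∂x = −n_x/n_z = −0.14986 and ∂z/∂y = −n_y/n_z = 0.12102.
Intercept c from Pick P: 2955.8 + 15.59 − 8.23 = 2963.16.
At (453, 246): z_contact = −67.89 + 29.77 + 2963.16 = 2925.04 ft.
Depth below ground = 2978.2 − 2925.04 = 53.2 ft.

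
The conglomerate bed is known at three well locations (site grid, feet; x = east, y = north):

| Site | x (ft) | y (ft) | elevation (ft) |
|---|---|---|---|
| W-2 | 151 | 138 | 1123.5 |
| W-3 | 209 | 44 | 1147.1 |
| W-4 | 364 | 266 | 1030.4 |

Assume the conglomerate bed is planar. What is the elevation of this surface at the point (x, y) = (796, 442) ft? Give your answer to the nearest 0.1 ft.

873.3 ft

Let the plane be z = a·x + b·y + c.
W-3−W-2: 58a − 94b = 23.6;  W-4−W-2: 213a + 128b = −93.1.
Solving gives a = −0.20880, b = −0.37990.
Then c = 1123.5 − a·151 − b·138 = 1207.45.
At (796, 442): z = −166.2 − 167.9 + 1207.45 = 873.3 ft.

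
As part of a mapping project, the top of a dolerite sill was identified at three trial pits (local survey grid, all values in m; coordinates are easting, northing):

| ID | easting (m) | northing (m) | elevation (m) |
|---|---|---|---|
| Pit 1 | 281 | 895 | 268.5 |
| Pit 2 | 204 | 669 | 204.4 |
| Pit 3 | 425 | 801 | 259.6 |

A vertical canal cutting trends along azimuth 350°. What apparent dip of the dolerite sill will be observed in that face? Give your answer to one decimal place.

12.8°

Two edge vectors: Pit 1→Pit 2 = (-77, -226, -64.1), Pit 1→Pit 3 = (144, -94, -8.9).
Normal n = (Pit 1→Pit 2) × (Pit 1→Pit 3) = (-4014, -9915.7, 39782).
So ∂z/∂easting = −n_x/n_z = 0.10090 and ∂z/∂northing = −n_y/n_z = 0.24925.
Unit vector along 350° is (sin 350°, cos 350°) = (-0.1736, 0.9848).
Slope in that direction = a·(-0.1736) + b·(0.9848) = 0.22794.
Apparent dip = arctan|0.22794| = 12.8° (true dip is 15.1°, so apparent ≤ true as expected).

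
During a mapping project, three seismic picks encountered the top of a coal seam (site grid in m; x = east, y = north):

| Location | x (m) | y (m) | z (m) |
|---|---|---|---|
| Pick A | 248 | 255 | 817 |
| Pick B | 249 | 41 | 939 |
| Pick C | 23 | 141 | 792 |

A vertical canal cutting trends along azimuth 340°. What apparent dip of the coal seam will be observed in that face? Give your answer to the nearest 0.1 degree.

Two edge vectors: Pick A→Pick B = (1, -214, 122), Pick A→Pick C = (-225, -114, -25).
Normal n = (Pick A→Pick B) × (Pick A→Pick C) = (19258, -27425, -48264).
So ∂z/∂x = −n_x/n_z = 0.39901 and ∂z/∂y = −n_y/n_z = −0.56823.
Unit vector along 340° is (sin 340°, cos 340°) = (-0.3420, 0.9397).
Slope in that direction = a·(-0.3420) + b·(0.9397) = −0.67043.
Apparent dip = arctan|0.67043| = 33.8° (true dip is 34.8°, so apparent ≤ true as expected).

33.8°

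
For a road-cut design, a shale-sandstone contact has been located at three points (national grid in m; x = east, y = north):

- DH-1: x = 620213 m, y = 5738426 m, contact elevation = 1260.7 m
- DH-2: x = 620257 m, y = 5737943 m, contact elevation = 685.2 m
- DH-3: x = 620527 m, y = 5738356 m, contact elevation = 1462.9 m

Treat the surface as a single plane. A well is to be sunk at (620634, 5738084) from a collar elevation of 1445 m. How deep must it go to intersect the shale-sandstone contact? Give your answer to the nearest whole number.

230 m

Two edge vectors: DH-1→DH-2 = (44, -483, -575.5), DH-1→DH-3 = (314, -70, 202.2).
Normal n = (DH-1→DH-2) × (DH-1→DH-3) = (-137947.6, -189603.8, 148582).
So ∂z/∂x = −n_x/n_z = 0.92842740 and ∂z/∂y = −n_y/n_z = 1.27608862.
Intercept c from DH-1: 1260.7 − 575822.74 − 7322740.14 = −7897302.18.
At (620634, 5738084): z_contact = 576213.6 + 7322303.7 − 7897302.18 = 1215.1 m.
Depth below ground = 1445 − 1215.1 = 230 m.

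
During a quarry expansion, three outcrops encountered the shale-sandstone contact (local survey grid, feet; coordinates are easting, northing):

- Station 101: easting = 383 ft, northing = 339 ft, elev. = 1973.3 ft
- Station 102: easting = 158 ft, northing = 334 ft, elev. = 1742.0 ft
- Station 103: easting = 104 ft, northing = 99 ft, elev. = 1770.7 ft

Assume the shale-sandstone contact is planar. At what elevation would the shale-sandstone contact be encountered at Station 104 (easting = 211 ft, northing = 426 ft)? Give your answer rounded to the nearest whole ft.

Let the plane be z = a·easting + b·northing + c.
Station 102−Station 101: −225a − 5b = −231.3;  Station 103−Station 101: −279a − 240b = −202.6.
Solving gives a = 1.03600, b = −0.36019.
Then c = 1973.3 − a·383 − b·339 = 1698.61.
At (211, 426): z = 218.6 − 153.4 + 1698.61 = 1763.8 ft.

1764 ft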